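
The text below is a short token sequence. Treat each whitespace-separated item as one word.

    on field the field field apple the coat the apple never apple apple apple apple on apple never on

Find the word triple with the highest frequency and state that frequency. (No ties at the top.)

"apple apple apple", 2 times

Trigram frequencies (highest first):
  apple apple apple: 2
  on field the: 1
  field the field: 1
  the field field: 1
  field field apple: 1
  field apple the: 1
  … (10 more, each ≤ 1)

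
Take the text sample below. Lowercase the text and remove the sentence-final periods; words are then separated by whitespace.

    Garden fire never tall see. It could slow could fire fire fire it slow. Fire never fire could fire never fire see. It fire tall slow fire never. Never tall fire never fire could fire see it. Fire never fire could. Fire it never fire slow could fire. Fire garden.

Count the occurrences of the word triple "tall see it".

Scanning the 48 overlapping trigram windows for "tall see it":
  position 4–6: tall see it

1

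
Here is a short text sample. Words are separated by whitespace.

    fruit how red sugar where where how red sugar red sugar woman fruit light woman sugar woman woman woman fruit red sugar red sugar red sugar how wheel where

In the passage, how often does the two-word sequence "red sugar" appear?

Scanning the 28 overlapping bigram windows for "red sugar":
  position 3–4: red sugar
  position 8–9: red sugar
  position 10–11: red sugar
  position 21–22: red sugar
  position 23–24: red sugar
  position 25–26: red sugar

6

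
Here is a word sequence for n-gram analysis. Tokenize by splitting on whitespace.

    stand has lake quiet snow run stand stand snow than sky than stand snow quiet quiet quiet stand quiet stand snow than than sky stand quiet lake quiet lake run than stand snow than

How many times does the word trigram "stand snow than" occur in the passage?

3

Scanning the 32 overlapping trigram windows for "stand snow than":
  position 8–10: stand snow than
  position 20–22: stand snow than
  position 32–34: stand snow than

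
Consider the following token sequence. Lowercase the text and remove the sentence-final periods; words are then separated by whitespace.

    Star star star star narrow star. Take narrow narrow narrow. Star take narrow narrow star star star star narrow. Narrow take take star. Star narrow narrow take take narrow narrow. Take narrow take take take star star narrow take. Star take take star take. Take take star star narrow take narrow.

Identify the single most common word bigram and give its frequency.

Bigram frequencies (highest first):
  star star: 9
  take take: 7
  narrow narrow: 6
  narrow take: 6
  star narrow: 5
  take narrow: 5
  … (3 more, each ≤ 5)

"star star", 9 times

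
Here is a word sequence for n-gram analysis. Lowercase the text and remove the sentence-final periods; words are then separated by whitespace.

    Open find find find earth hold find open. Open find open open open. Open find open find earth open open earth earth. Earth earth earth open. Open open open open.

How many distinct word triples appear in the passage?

30 tokens → 28 trigram windows in total.
Repeated trigrams (each contributes count−1 duplicates):
  open open open: 5
  earth earth earth: 3
  earth open open: 2
  find open open: 2
  open find open: 2
  open open find: 2
10 duplicate windows → 28 − 10 = 18 distinct.

18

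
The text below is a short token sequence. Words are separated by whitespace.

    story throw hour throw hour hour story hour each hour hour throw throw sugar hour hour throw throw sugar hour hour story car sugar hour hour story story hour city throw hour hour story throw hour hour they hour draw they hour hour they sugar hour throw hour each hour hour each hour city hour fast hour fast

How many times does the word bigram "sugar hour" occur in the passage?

Scanning the 57 overlapping bigram windows for "sugar hour":
  position 14–15: sugar hour
  position 19–20: sugar hour
  position 24–25: sugar hour
  position 45–46: sugar hour

4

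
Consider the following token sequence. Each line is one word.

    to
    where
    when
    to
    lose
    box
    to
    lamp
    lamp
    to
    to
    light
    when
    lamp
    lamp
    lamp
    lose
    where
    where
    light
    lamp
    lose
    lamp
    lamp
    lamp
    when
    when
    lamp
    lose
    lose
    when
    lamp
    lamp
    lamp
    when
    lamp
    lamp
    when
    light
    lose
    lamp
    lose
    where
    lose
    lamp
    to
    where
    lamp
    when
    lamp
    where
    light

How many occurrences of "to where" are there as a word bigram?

Scanning the 51 overlapping bigram windows for "to where":
  position 1–2: to where
  position 46–47: to where

2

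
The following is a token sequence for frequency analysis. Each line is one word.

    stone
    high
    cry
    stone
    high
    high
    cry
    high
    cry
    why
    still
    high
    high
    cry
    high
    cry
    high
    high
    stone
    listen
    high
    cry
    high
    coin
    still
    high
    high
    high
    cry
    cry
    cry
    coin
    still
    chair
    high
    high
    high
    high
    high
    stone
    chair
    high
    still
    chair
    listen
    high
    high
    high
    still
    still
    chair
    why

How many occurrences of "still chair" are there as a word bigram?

3

Scanning the 51 overlapping bigram windows for "still chair":
  position 33–34: still chair
  position 43–44: still chair
  position 50–51: still chair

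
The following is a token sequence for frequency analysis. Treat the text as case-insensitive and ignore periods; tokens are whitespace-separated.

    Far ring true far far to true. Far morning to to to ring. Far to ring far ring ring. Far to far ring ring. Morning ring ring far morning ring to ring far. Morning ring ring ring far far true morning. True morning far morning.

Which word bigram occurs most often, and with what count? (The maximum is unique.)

Bigram frequencies (highest first):
  ring far: 6
  ring ring: 5
  far morning: 4
  far ring: 3
  far to: 3
  to ring: 3
  … (14 more, each ≤ 3)

"ring far", 6 times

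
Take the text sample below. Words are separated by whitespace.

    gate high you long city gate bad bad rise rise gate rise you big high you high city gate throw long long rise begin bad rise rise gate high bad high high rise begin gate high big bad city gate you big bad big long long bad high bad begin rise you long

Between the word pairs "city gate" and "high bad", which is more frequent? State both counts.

"city gate": 3 occurrences
"high bad": 2 occurrences

"city gate" (3 vs 2)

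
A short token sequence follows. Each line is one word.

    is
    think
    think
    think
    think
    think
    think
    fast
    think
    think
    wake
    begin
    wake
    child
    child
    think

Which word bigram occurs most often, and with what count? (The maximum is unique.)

Bigram frequencies (highest first):
  think think: 6
  is think: 1
  think fast: 1
  fast think: 1
  think wake: 1
  wake begin: 1
  … (4 more, each ≤ 1)

"think think", 6 times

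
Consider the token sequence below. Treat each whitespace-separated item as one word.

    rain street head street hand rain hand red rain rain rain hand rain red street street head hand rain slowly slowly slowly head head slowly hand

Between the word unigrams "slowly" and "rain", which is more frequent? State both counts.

"rain" (7 vs 4)

"slowly": 4 occurrences
"rain": 7 occurrences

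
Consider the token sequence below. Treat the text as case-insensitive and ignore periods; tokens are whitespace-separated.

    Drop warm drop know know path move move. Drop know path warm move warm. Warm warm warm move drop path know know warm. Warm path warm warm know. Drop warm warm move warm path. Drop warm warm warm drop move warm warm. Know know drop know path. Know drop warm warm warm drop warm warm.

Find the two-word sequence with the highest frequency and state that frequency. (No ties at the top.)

"warm warm", 12 times

Bigram frequencies (highest first):
  warm warm: 12
  drop warm: 5
  warm drop: 3
  drop know: 3
  know know: 3
  know path: 3
  … (14 more, each ≤ 3)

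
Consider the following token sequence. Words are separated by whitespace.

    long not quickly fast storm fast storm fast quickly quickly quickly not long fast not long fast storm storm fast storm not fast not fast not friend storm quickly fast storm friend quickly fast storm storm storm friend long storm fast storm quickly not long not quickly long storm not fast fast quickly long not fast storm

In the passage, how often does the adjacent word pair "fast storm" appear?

Scanning the 56 overlapping bigram windows for "fast storm":
  position 4–5: fast storm
  position 6–7: fast storm
  position 17–18: fast storm
  position 20–21: fast storm
  position 30–31: fast storm
  position 34–35: fast storm
  position 41–42: fast storm
  position 56–57: fast storm

8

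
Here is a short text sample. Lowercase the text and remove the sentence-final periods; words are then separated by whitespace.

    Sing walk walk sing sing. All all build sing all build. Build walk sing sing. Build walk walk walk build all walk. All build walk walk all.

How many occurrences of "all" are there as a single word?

6

Scanning the 27 tokens for "all":
  position 6: all
  position 7: all
  position 10: all
  position 21: all
  position 23: all
  position 27: all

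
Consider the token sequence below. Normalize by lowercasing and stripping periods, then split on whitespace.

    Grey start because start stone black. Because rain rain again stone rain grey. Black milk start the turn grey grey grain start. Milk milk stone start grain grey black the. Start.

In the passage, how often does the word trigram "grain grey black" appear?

Scanning the 29 overlapping trigram windows for "grain grey black":
  position 27–29: grain grey black

1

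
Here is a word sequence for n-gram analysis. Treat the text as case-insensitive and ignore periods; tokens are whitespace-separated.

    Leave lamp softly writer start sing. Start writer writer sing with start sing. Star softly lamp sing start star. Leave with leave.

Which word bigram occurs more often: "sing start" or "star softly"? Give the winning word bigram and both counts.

"sing start": 2 occurrences
"star softly": 1 occurrence

"sing start" (2 vs 1)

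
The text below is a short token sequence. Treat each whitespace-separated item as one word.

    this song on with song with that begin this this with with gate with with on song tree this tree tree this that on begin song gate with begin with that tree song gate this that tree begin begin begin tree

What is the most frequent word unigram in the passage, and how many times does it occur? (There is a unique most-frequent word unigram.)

"with", 8 times

Unigram frequencies (highest first):
  with: 8
  this: 6
  begin: 6
  tree: 6
  song: 5
  that: 4
  … (2 more, each ≤ 3)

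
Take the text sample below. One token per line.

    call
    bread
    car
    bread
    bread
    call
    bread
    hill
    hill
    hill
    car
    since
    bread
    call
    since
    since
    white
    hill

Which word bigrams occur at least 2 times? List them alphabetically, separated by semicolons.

Bigram counts meeting the condition (at least 2 times):
  bread call: 2
  call bread: 2
  hill hill: 2

bread call; call bread; hill hill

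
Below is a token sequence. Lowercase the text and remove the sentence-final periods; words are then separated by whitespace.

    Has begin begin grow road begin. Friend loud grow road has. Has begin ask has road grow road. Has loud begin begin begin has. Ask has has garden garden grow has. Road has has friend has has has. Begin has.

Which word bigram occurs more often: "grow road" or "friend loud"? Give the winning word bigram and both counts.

"grow road" (3 vs 1)

"grow road": 3 occurrences
"friend loud": 1 occurrence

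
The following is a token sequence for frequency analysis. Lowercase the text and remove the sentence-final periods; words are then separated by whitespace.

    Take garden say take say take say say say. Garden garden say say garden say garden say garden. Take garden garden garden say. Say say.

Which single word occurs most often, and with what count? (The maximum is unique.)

Unigram frequencies (highest first):
  say: 12
  garden: 9
  take: 4

"say", 12 times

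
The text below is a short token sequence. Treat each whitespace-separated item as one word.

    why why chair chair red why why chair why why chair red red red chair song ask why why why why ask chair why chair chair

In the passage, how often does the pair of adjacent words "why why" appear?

Scanning the 25 overlapping bigram windows for "why why":
  position 1–2: why why
  position 6–7: why why
  position 9–10: why why
  position 18–19: why why
  position 19–20: why why
  position 20–21: why why

6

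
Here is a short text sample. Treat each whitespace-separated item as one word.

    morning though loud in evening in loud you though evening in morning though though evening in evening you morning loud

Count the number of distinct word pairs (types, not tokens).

14

20 tokens → 19 bigram windows in total.
Repeated bigrams (each contributes count−1 duplicates):
  evening in: 3
  in evening: 2
  morning though: 2
  though evening: 2
5 duplicate windows → 19 − 5 = 14 distinct.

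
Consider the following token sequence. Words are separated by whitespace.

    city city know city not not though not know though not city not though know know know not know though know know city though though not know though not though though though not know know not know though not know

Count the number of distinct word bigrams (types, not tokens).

15

40 tokens → 39 bigram windows in total.
Repeated bigrams (each contributes count−1 duplicates):
  not know: 6
  though not: 6
  know know: 4
  know though: 4
  not though: 3
  though though: 3
  city not: 2
  know city: 2
  … (2 more repeated)
24 duplicate windows → 39 − 24 = 15 distinct.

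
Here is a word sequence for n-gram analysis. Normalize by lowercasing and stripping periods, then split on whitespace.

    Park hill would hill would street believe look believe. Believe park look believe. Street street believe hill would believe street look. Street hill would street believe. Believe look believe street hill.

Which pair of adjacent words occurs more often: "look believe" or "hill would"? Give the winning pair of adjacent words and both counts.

"look believe": 3 occurrences
"hill would": 4 occurrences

"hill would" (4 vs 3)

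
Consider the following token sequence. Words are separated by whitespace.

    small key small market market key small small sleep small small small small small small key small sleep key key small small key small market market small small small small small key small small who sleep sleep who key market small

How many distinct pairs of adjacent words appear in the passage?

17

41 tokens → 40 bigram windows in total.
Repeated bigrams (each contributes count−1 duplicates):
  small small: 12
  key small: 6
  small key: 4
  market market: 2
  market small: 2
  small market: 2
  small sleep: 2
23 duplicate windows → 40 − 23 = 17 distinct.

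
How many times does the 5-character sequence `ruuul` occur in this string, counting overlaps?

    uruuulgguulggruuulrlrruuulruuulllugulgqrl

Sliding a length-5 window over the 41 characters (37 positions):
  position 2–6: ruuul
  position 14–18: ruuul
  position 22–26: ruuul
  position 27–31: ruuul

4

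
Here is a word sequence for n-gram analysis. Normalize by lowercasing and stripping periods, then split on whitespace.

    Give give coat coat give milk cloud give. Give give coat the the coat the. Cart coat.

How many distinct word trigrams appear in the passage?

17 tokens → 15 trigram windows in total.
Repeated trigrams (each contributes count−1 duplicates):
  give give coat: 2
1 duplicate windows → 15 − 1 = 14 distinct.

14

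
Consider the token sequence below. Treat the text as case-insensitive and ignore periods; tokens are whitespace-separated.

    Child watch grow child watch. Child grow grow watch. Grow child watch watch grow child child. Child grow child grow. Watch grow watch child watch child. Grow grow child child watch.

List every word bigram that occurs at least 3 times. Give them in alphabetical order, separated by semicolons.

Bigram counts meeting the condition (at least 3 times):
  child child: 3
  child grow: 4
  child watch: 5
  grow child: 5
  grow watch: 3
  watch child: 3
  watch grow: 4

child child; child grow; child watch; grow child; grow watch; watch child; watch grow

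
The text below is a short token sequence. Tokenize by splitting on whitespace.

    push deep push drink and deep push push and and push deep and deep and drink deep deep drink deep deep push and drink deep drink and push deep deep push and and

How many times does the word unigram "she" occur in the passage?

0

Scanning the 33 tokens for "she":
  (none found)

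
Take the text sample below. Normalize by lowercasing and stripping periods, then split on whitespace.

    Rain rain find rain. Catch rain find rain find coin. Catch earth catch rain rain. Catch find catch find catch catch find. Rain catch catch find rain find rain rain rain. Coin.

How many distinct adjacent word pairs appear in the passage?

32 tokens → 31 bigram windows in total.
Repeated bigrams (each contributes count−1 duplicates):
  find rain: 5
  catch find: 4
  rain find: 4
  rain rain: 4
  rain catch: 3
  catch catch: 2
  catch rain: 2
  find catch: 2
18 duplicate windows → 31 − 18 = 13 distinct.

13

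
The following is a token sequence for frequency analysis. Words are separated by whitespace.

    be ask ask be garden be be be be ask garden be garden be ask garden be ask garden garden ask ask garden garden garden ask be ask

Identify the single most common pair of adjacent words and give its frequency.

"be ask", 5 times

Bigram frequencies (highest first):
  be ask: 5
  garden be: 4
  ask garden: 4
  be be: 3
  garden garden: 3
  ask ask: 2
  … (3 more, each ≤ 2)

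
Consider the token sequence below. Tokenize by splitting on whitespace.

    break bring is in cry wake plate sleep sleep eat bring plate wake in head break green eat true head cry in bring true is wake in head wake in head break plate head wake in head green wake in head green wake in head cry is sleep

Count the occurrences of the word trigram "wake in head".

Scanning the 46 overlapping trigram windows for "wake in head":
  position 13–15: wake in head
  position 26–28: wake in head
  position 29–31: wake in head
  position 35–37: wake in head
  position 39–41: wake in head
  position 43–45: wake in head

6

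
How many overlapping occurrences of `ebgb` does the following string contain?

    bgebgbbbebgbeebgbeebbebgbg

Sliding a length-4 window over the 26 characters (23 positions):
  position 3–6: ebgb
  position 9–12: ebgb
  position 14–17: ebgb
  position 22–25: ebgb

4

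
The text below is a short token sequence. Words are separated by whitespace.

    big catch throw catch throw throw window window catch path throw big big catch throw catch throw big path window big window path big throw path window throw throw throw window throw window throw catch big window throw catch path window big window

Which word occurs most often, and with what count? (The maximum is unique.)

Unigram frequencies (highest first):
  throw: 13
  window: 10
  big: 8
  catch: 7
  path: 5

"throw", 13 times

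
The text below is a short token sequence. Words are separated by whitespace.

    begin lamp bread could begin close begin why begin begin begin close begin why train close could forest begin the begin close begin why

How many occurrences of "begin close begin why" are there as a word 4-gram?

3

Scanning the 21 overlapping 4-gram windows for "begin close begin why":
  position 5–8: begin close begin why
  position 11–14: begin close begin why
  position 21–24: begin close begin why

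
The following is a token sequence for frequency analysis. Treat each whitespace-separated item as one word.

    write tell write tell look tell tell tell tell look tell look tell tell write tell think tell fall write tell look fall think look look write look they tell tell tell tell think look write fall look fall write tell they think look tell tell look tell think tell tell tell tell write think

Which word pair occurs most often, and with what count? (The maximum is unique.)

Bigram frequencies (highest first):
  tell tell: 11
  write tell: 5
  tell look: 5
  look tell: 5
  tell write: 3
  tell think: 3
  … (16 more, each ≤ 3)

"tell tell", 11 times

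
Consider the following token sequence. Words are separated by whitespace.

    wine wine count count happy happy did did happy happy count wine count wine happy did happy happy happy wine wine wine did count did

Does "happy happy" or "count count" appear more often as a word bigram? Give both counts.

"happy happy": 4 occurrences
"count count": 1 occurrence

"happy happy" (4 vs 1)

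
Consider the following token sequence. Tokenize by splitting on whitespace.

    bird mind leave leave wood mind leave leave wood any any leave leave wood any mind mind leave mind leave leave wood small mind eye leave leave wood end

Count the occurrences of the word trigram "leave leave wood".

Scanning the 27 overlapping trigram windows for "leave leave wood":
  position 3–5: leave leave wood
  position 7–9: leave leave wood
  position 12–14: leave leave wood
  position 20–22: leave leave wood
  position 26–28: leave leave wood

5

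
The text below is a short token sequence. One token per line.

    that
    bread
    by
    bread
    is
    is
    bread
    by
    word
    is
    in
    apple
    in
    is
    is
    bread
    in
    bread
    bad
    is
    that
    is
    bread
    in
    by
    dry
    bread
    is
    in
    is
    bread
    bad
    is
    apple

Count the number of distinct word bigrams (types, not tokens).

34 tokens → 33 bigram windows in total.
Repeated bigrams (each contributes count−1 duplicates):
  is bread: 4
  bad is: 2
  bread bad: 2
  bread by: 2
  bread in: 2
  bread is: 2
  in is: 2
  is in: 2
  … (1 more repeated)
11 duplicate windows → 33 − 11 = 22 distinct.

22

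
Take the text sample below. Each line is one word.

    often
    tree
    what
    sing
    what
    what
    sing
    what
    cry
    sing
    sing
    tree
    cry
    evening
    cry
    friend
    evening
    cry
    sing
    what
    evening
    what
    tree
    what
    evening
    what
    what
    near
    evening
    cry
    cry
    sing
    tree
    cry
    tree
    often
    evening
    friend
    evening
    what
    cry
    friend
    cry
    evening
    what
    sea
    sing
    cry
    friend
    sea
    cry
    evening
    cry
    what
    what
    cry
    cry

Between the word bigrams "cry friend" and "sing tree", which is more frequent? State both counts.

"cry friend" (3 vs 2)

"cry friend": 3 occurrences
"sing tree": 2 occurrences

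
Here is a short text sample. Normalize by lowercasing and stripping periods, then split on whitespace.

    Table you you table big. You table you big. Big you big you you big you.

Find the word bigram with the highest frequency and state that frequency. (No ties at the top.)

"big you", 4 times

Bigram frequencies (highest first):
  big you: 4
  you big: 3
  table you: 2
  you you: 2
  you table: 2
  table big: 1
  … (1 more, each ≤ 1)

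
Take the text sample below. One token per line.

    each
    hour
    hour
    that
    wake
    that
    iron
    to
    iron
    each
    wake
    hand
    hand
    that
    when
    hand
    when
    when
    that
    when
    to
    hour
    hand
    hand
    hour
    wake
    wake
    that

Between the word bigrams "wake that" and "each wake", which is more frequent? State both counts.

"wake that" (2 vs 1)

"wake that": 2 occurrences
"each wake": 1 occurrence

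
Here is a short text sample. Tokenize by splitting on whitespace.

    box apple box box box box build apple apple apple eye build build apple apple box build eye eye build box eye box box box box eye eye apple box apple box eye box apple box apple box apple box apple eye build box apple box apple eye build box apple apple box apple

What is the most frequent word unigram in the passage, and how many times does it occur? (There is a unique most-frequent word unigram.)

"box", 21 times

Unigram frequencies (highest first):
  box: 21
  apple: 17
  eye: 9
  build: 7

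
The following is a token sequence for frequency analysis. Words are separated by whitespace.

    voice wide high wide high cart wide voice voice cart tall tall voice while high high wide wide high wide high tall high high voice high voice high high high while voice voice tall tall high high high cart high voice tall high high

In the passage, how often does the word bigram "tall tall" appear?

Scanning the 43 overlapping bigram windows for "tall tall":
  position 11–12: tall tall
  position 34–35: tall tall

2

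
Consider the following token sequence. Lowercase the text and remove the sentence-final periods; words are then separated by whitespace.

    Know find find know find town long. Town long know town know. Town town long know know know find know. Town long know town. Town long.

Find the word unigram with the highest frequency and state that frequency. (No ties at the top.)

Unigram frequencies (highest first):
  know: 9
  town: 8
  long: 5
  find: 4

"know", 9 times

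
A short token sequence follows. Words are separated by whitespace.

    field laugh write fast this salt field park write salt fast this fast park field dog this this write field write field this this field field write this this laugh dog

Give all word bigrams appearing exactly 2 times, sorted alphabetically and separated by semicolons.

Bigram counts meeting the condition (exactly 2 times):
  fast this: 2
  field write: 2
  write field: 2

fast this; field write; write field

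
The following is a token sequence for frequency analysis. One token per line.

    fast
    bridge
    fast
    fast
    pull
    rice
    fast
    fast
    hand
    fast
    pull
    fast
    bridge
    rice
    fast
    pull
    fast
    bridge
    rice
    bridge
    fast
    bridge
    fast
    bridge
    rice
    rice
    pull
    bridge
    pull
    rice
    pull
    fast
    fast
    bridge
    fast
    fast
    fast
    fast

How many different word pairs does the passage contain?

38 tokens → 37 bigram windows in total.
Repeated bigrams (each contributes count−1 duplicates):
  fast bridge: 6
  fast fast: 6
  bridge fast: 4
  bridge rice: 3
  fast pull: 3
  pull fast: 3
  pull rice: 2
  rice fast: 2
  … (1 more repeated)
22 duplicate windows → 37 − 22 = 15 distinct.

15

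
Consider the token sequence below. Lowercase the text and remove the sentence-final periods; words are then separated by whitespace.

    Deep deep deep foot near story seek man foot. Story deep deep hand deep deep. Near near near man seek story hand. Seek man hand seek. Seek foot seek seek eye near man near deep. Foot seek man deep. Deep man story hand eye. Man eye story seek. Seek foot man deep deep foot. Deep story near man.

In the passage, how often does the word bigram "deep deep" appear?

6

Scanning the 57 overlapping bigram windows for "deep deep":
  position 1–2: deep deep
  position 2–3: deep deep
  position 11–12: deep deep
  position 14–15: deep deep
  position 39–40: deep deep
  position 52–53: deep deep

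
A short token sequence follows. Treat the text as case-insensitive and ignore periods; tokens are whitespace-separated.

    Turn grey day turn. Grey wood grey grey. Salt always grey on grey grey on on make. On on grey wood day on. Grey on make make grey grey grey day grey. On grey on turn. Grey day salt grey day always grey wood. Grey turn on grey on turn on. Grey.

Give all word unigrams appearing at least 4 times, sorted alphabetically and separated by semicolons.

Unigram counts meeting the condition (at least 4 times):
  day: 5
  grey: 20
  on: 12
  turn: 5

day; grey; on; turn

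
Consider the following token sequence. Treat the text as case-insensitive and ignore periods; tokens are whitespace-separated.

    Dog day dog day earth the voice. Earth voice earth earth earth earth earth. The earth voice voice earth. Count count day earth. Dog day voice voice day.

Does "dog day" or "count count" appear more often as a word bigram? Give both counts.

"dog day": 3 occurrences
"count count": 1 occurrence

"dog day" (3 vs 1)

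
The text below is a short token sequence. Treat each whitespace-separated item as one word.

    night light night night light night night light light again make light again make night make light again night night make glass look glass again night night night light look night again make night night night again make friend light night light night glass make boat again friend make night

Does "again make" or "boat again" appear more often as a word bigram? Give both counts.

"again make": 4 occurrences
"boat again": 1 occurrence

"again make" (4 vs 1)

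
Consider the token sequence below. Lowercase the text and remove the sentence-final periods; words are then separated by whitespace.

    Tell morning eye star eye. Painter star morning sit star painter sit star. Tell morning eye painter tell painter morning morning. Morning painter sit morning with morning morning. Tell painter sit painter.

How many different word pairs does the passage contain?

32 tokens → 31 bigram windows in total.
Repeated bigrams (each contributes count−1 duplicates):
  morning morning: 3
  painter sit: 3
  eye painter: 2
  morning eye: 2
  sit star: 2
  tell morning: 2
  tell painter: 2
9 duplicate windows → 31 − 9 = 22 distinct.

22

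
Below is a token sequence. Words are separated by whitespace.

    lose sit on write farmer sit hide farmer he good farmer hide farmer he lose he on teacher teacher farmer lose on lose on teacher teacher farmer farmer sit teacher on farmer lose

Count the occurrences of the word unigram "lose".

5

Scanning the 33 tokens for "lose":
  position 1: lose
  position 15: lose
  position 21: lose
  position 23: lose
  position 33: lose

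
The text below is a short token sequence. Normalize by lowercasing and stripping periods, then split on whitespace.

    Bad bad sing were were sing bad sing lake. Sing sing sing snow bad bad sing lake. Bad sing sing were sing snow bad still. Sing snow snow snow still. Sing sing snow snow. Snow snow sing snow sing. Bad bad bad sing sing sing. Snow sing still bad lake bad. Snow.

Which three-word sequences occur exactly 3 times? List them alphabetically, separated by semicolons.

Trigram counts meeting the condition (exactly 3 times):
  bad bad sing: 3
  sing sing snow: 3
  snow snow snow: 3

bad bad sing; sing sing snow; snow snow snow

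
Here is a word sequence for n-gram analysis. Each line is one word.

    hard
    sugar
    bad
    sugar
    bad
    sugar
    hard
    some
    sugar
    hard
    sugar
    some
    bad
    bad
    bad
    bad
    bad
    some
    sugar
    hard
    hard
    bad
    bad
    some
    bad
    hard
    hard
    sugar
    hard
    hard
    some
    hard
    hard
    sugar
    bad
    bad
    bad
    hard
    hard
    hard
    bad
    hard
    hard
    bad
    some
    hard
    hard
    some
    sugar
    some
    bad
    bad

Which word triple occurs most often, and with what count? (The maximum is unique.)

"bad bad bad", 4 times

Trigram frequencies (highest first):
  bad bad bad: 4
  hard hard bad: 3
  bad hard hard: 3
  hard sugar bad: 2
  sugar bad sugar: 2
  hard some sugar: 2
  … (26 more, each ≤ 2)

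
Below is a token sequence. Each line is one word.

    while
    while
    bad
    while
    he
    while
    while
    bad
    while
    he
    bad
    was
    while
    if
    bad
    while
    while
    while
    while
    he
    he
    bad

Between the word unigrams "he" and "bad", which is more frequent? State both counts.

"he": 4 occurrences
"bad": 5 occurrences

"bad" (5 vs 4)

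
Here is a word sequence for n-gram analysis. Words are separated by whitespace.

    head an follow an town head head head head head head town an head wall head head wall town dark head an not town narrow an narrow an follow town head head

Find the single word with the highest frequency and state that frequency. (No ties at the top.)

Unigram frequencies (highest first):
  head: 13
  an: 6
  town: 5
  follow: 2
  wall: 2
  narrow: 2
  … (2 more, each ≤ 1)

"head", 13 times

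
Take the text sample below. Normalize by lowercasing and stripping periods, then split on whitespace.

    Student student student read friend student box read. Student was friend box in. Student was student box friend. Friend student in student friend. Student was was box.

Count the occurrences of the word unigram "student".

Scanning the 27 tokens for "student":
  position 1: student
  position 2: student
  position 3: student
  position 6: student
  position 9: student
  position 14: student
  position 16: student
  position 20: student
  position 22: student
  position 24: student

10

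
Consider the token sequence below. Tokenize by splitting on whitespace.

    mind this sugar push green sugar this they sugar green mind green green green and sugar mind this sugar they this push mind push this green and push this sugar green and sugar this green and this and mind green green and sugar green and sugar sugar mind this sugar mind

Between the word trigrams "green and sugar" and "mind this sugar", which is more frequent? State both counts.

"green and sugar" (4 vs 3)

"green and sugar": 4 occurrences
"mind this sugar": 3 occurrences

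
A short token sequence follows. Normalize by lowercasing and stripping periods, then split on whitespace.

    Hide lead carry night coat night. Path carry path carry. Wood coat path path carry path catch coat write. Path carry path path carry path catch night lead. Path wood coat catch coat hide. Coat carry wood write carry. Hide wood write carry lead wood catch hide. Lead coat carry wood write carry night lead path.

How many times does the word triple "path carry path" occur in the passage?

4

Scanning the 54 overlapping trigram windows for "path carry path":
  position 7–9: path carry path
  position 14–16: path carry path
  position 20–22: path carry path
  position 23–25: path carry path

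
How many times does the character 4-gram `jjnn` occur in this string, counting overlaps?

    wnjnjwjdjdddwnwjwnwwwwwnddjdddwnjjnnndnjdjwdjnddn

Sliding a length-4 window over the 49 characters (46 positions):
  position 33–36: jjnn

1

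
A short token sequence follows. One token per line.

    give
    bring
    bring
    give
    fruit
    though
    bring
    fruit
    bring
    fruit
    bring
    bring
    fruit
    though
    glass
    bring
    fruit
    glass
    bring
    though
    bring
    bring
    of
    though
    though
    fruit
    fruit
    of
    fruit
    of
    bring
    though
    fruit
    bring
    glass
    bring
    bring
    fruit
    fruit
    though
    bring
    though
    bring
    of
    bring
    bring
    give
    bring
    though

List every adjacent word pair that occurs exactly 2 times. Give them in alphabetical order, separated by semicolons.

Bigram counts meeting the condition (exactly 2 times):
  bring give: 2
  bring of: 2
  fruit fruit: 2
  fruit of: 2
  give bring: 2
  of bring: 2
  though fruit: 2

bring give; bring of; fruit fruit; fruit of; give bring; of bring; though fruit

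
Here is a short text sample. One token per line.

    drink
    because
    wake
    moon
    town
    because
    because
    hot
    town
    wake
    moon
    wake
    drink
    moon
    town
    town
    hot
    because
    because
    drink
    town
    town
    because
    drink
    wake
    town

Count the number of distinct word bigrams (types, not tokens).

19

26 tokens → 25 bigram windows in total.
Repeated bigrams (each contributes count−1 duplicates):
  because because: 2
  because drink: 2
  moon town: 2
  town because: 2
  town town: 2
  wake moon: 2
6 duplicate windows → 25 − 6 = 19 distinct.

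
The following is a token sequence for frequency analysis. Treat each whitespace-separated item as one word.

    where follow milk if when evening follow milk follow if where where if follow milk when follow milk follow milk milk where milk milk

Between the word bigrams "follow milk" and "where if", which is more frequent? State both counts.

"follow milk" (5 vs 1)

"follow milk": 5 occurrences
"where if": 1 occurrence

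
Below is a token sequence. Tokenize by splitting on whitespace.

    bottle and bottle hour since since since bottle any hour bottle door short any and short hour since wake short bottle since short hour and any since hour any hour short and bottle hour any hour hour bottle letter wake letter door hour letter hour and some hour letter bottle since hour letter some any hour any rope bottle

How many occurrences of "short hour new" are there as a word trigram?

Scanning the 57 overlapping trigram windows for "short hour new":
  (none found)

0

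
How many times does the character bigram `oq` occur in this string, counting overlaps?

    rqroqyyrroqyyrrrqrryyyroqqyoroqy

Sliding a length-2 window over the 32 characters (31 positions):
  position 4–5: oq
  position 10–11: oq
  position 24–25: oq
  position 30–31: oq

4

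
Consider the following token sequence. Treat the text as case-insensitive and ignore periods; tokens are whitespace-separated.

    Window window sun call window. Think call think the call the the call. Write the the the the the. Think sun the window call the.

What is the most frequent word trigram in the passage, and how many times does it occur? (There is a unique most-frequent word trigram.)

"the the the", 3 times

Trigram frequencies (highest first):
  the the the: 3
  window window sun: 1
  window sun call: 1
  sun call window: 1
  call window think: 1
  window think call: 1
  … (15 more, each ≤ 1)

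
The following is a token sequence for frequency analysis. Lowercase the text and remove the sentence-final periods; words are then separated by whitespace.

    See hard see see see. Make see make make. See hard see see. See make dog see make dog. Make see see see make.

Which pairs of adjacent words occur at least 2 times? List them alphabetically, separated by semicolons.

Bigram counts meeting the condition (at least 2 times):
  hard see: 2
  make dog: 2
  make see: 3
  see hard: 2
  see make: 5
  see see: 6

hard see; make dog; make see; see hard; see make; see see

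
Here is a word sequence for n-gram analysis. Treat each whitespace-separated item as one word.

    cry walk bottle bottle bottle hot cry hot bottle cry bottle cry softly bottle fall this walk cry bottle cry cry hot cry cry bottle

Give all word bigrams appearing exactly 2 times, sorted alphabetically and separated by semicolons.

bottle bottle; cry cry; cry hot; hot cry

Bigram counts meeting the condition (exactly 2 times):
  bottle bottle: 2
  cry cry: 2
  cry hot: 2
  hot cry: 2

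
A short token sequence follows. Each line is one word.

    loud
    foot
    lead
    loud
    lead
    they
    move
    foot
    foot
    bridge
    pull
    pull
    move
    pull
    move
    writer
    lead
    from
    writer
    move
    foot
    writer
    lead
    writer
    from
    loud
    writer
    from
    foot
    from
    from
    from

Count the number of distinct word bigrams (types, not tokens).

32 tokens → 31 bigram windows in total.
Repeated bigrams (each contributes count−1 duplicates):
  from from: 2
  move foot: 2
  pull move: 2
  writer from: 2
  writer lead: 2
5 duplicate windows → 31 − 5 = 26 distinct.

26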